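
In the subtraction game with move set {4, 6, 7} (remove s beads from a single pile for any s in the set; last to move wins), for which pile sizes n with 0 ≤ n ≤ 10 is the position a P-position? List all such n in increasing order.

0, 1, 2, 3

Build the Grundy sequence with g(k) = mex{g(k−s) : s ∈ {4, 6, 7}, s ≤ k}:
k:     0  1  2  3  4  5  6  7  8  9 10
g(k):  0  0  0  0  1  1  1  1  2  2  2
The P-positions (g = 0) in 0..10 are 0, 1, 2, 3.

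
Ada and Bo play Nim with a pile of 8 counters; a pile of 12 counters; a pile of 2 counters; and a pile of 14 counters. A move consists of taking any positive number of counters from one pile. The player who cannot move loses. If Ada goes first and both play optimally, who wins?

Ada wins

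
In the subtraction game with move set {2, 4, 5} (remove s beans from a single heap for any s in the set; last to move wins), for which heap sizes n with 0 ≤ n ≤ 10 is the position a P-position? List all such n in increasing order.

0, 1, 7, 8

Build the Grundy sequence with g(k) = mex{g(k−s) : s ∈ {2, 4, 5}, s ≤ k}:
g(0) = mex{} = 0
g(1) = mex{} = 0
g(2) = mex{0} = 1
g(3) = mex{0} = 1
g(4) = mex{0,1} = 2
g(5) = mex{0,1} = 2
g(6) = mex{0,1,2} = 3
g(7) = mex{1,2} = 0
g(8) = mex{1,2,3} = 0
g(9) = mex{0,2} = 1
g(10) = mex{0,2,3} = 1
The P-positions (g = 0) in 0..10 are 0, 1, 7, 8.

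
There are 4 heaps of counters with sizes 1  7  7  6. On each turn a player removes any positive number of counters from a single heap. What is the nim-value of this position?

7

Nim-sum: 1 XOR 7 XOR 7 XOR 6 = 7.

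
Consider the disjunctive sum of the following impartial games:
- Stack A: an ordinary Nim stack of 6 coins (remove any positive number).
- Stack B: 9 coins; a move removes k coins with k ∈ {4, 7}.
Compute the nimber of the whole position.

Stack A is a plain Nim stack of size 6, so its Grundy value is 6.
Grundy values for stack B (subtraction set {4, 7}):
g(0) = mex{} = 0
g(1) = mex{} = 0
g(2) = mex{} = 0
g(3) = mex{} = 0
g(4) = mex{0} = 1
g(5) = mex{0} = 1
g(6) = mex{0} = 1
g(7) = mex{0} = 1
g(8) = mex{0,1} = 2
g(9) = mex{0,1} = 2
So g(9) = 2.
The value of a disjunctive sum is the nim-sum of the parts.
Combined value = 6 ⊕ 2 = 4.

4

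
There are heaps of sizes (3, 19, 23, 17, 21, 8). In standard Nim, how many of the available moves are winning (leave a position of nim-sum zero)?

Nim-sum: 3 ⊕ 19 ⊕ 23 ⊕ 17 ⊕ 21 ⊕ 8 = 11.
The overall nim-sum is X = 11. A heap of size p has a winning move iff p XOR X < p (reduce it to p XOR X).
  3: 3 XOR 11 = 8 ≥ 3 — no move.
  19: 19 XOR 11 = 24 ≥ 19 — no move.
  23: 23 XOR 11 = 28 ≥ 23 — no move.
  17: 17 XOR 11 = 26 ≥ 17 — no move.
  21: 21 XOR 11 = 30 ≥ 21 — no move.
  8: 8 XOR 11 = 3 < 8 — winning move (to 3).
That gives 1 winning move.

1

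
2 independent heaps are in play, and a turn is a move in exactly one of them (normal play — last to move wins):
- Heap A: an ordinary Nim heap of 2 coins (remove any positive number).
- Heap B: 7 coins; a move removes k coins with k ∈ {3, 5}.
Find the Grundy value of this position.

0

Heap A is a plain Nim heap of size 2, so its Grundy value is 2.
Build the Grundy sequence for heap B with g(k) = mex{g(k−s) : s ∈ {3, 5}, s ≤ k}:
k:     0  1  2  3  4  5  6  7
g(k):  0  0  0  1  1  1  2  2
So g(7) = 2.
By the Sprague-Grundy theorem, the Grundy value of a sum of independent games is the XOR of the component values.
Combined value = 2 XOR 2 = 0.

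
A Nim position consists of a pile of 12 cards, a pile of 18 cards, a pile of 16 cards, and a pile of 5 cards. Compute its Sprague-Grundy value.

11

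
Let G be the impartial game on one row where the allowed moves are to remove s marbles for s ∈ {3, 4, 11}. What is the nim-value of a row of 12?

Compute g(0), g(1), … for moves {3, 4, 11}:
g(0) = mex{} = 0
g(1) = mex{} = 0
g(2) = mex{} = 0
g(3) = mex{0} = 1
g(4) = mex{0} = 1
g(5) = mex{0} = 1
g(6) = mex{0,1} = 2
g(7) = mex{1} = 0
g(8) = mex{1} = 0
g(9) = mex{1,2} = 0
g(10) = mex{0,2} = 1
g(11) = mex{0} = 1
g(12) = mex{0} = 1
So g(12) = 1.

1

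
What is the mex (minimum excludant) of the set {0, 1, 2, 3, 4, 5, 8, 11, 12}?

The values 0, 1, 2, 3, 4, 5 are all present; 6 is the first non-negative integer missing from the set.

6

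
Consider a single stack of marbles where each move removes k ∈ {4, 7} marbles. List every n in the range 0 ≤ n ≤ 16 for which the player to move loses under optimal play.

0, 1, 2, 3, 11, 12, 13, 14

Grundy values for subtraction set {4, 7}:
k:     0  1  2  3  4  5  6  7  8  9 10 11 12 13 14 15 16
g(k):  0  0  0  0  1  1  1  1  2  2  2  0  0  0  0  1  1
The P-positions (g = 0) in 0..16 are 0, 1, 2, 3, 11, 12, 13, 14.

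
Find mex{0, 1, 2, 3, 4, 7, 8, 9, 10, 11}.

5

The values 0, 1, 2, 3, 4 are all present; 5 is the first non-negative integer missing from the set.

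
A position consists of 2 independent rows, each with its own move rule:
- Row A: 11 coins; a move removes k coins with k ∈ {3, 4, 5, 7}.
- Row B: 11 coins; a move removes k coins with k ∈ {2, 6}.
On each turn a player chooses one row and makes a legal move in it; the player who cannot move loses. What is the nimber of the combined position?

Build the Grundy sequence for row A with g(k) = mex{g(k−s) : s ∈ {3, 4, 5, 7}, s ≤ k}:
g(0) = mex{} = 0
g(1) = mex{} = 0
g(2) = mex{} = 0
g(3) = mex{0} = 1
g(4) = mex{0} = 1
g(5) = mex{0} = 1
g(6) = mex{0,1} = 2
g(7) = mex{0,1} = 2
g(8) = mex{0,1} = 2
g(9) = mex{0,1,2} = 3
g(10) = mex{1,2} = 0
g(11) = mex{1,2} = 0
So g(11) = 0.
Build the Grundy sequence for row B with g(k) = mex{g(k−s) : s ∈ {2, 6}, s ≤ k}:
k:     0  1  2  3  4  5  6  7  8  9 10 11
g(k):  0  0  1  1  0  0  1  1  0  0  1  1
So g(11) = 1.
The value of a disjunctive sum is the nim-sum of the parts.
Combined value = 0 XOR 1 = 1.

1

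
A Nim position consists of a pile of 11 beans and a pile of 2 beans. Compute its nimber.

Compute the nim-sum pairwise:
11 ⊕ 2 = 9

9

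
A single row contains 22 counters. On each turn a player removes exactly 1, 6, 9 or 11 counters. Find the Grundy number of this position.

Compute g(0), g(1), … for moves {1, 6, 9, 11}:
k:     0  1  2  3  4  5  6  7  8  9 10 11 12 13 14 15 16 17 18 19 20 21 22
g(k):  0  1  0  1  0  1  2  0  1  2  3  2  0  1  0  1  2  0  1  0  1  2  0
So g(22) = 0.

0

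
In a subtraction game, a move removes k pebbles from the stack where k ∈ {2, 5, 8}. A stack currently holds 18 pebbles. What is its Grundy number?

2

Grundy values for subtraction set {2, 5, 8}:
k:     0  1  2  3  4  5  6  7  8  9 10 11 12 13 14 15 16 17 18
g(k):  0  0  1  1  0  2  1  0  2  1  0  0  1  1  0  2  1  0  2
So g(18) = 2.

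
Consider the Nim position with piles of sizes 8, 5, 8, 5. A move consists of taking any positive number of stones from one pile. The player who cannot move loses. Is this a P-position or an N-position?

P-position

Nim-sum: 8 ⊕ 5 ⊕ 8 ⊕ 5 = 0.
The nim-sum is 0, so this is a P-position: the player to move is in a losing position under optimal play.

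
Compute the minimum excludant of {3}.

0

0 is not in the set, so the mex is 0.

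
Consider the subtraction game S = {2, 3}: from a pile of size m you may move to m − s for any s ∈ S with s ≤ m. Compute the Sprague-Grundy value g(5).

0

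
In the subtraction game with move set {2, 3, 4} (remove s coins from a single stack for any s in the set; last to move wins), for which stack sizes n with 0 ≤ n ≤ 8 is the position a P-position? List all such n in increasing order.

0, 1, 6, 7

Build the Grundy sequence with g(k) = mex{g(k−s) : s ∈ {2, 3, 4}, s ≤ k}:
k:     0  1  2  3  4  5  6  7  8
g(k):  0  0  1  1  2  2  0  0  1
The P-positions (g = 0) in 0..8 are 0, 1, 6, 7.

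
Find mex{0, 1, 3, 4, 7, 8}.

The values 0, 1 are all present; 2 is the first non-negative integer missing from the set.

2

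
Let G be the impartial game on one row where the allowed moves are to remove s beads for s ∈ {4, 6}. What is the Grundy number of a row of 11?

0

Compute g(0), g(1), … for moves {4, 6}:
k:     0  1  2  3  4  5  6  7  8  9 10 11
g(k):  0  0  0  0  1  1  1  1  2  2  0  0
So g(11) = 0.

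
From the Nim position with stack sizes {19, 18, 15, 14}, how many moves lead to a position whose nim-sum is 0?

0

Nim-sum: 19 XOR 18 XOR 15 XOR 14 = 0.
The nim-sum is already 0, so every move leaves a nonzero nim-sum — there are no winning moves.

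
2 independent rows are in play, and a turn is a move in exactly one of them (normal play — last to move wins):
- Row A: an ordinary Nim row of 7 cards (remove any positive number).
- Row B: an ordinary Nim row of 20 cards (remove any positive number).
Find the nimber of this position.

Row A is a plain Nim row of size 7, so its Grundy value is 7.
Row B is a plain Nim row of size 20, so its Grundy value is 20.
By the Sprague-Grundy theorem, the Grundy value of a sum of independent games is the XOR of the component values.
Combined value = 7 XOR 20 = 19.

19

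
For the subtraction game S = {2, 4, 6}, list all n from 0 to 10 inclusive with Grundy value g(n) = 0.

Compute g(0), g(1), … for moves {2, 4, 6}:
k:     0  1  2  3  4  5  6  7  8  9 10
g(k):  0  0  1  1  2  2  3  3  0  0  1
The P-positions (g = 0) in 0..10 are 0, 1, 8, 9.

0, 1, 8, 9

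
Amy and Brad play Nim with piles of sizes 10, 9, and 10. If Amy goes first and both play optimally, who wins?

Amy wins

Nim-sum: 10 ^ 9 ^ 10 = 9.
The nim-sum is 9 ≠ 0, so this is an N-position: the player to move can win; Amy has a winning move.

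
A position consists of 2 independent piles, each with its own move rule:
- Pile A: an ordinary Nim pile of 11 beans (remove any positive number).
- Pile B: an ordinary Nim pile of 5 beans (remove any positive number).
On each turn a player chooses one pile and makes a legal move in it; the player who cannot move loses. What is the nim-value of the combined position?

14

Pile A is a plain Nim pile of size 11, so its Grundy value is 11.
Pile B is a plain Nim pile of size 5, so its Grundy value is 5.
By the Sprague-Grundy theorem, the Grundy value of a sum of independent games is the XOR of the component values.
Combined value = 11 ⊕ 5 = 14.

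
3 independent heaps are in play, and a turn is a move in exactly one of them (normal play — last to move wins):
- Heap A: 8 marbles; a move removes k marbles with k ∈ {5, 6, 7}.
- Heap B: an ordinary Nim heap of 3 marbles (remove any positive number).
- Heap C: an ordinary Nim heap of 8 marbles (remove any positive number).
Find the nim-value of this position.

10

For heap A, compute g(0), g(1), … with moves {5, 6, 7}:
k:     0  1  2  3  4  5  6  7  8
g(k):  0  0  0  0  0  1  1  1  1
So g(8) = 1.
Heap B is a plain Nim heap of size 3, so its Grundy value is 3.
Heap C is a plain Nim heap of size 8, so its Grundy value is 8.
The value of a disjunctive sum is the nim-sum of the parts.
Combined value = 1 ⊕ 3 ⊕ 8 = 10.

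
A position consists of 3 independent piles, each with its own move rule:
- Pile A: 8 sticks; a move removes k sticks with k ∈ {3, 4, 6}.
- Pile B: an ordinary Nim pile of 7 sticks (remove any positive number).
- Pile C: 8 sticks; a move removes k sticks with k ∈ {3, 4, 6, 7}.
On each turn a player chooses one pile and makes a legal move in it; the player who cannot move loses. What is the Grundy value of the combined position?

Grundy values for pile A (subtraction set {3, 4, 6}):
g(0) = mex{} = 0
g(1) = mex{} = 0
g(2) = mex{} = 0
g(3) = mex{0} = 1
g(4) = mex{0} = 1
g(5) = mex{0} = 1
g(6) = mex{0,1} = 2
g(7) = mex{0,1} = 2
g(8) = mex{0,1} = 2
So g(8) = 2.
Pile B is a plain Nim pile of size 7, so its Grundy value is 7.
For pile C, compute g(0), g(1), … with moves {3, 4, 6, 7}:
g(0) = mex{} = 0
g(1) = mex{} = 0
g(2) = mex{} = 0
g(3) = mex{0} = 1
g(4) = mex{0} = 1
g(5) = mex{0} = 1
g(6) = mex{0,1} = 2
g(7) = mex{0,1} = 2
g(8) = mex{0,1} = 2
So g(8) = 2.
By the Sprague-Grundy theorem, the Grundy value of a sum of independent games is the XOR of the component values.
Combined value = 2 XOR 7 XOR 2 = 7.

7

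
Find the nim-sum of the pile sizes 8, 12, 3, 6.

1

Compute the nim-sum pairwise:
8 ⊕ 12 = 4
4 ⊕ 3 = 7
7 ⊕ 6 = 1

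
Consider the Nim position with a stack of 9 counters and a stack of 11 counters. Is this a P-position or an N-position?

N-position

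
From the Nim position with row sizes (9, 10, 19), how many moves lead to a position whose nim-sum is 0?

Nim-sum: 9 ^ 10 ^ 19 = 16.
The overall nim-sum is X = 16. A row of size p has a winning move iff p XOR X < p (reduce it to p XOR X).
  9: 9 XOR 16 = 25 ≥ 9 — no move.
  10: 10 XOR 16 = 26 ≥ 10 — no move.
  19: 19 XOR 16 = 3 < 19 — winning move (to 3).
That gives 1 winning move.

1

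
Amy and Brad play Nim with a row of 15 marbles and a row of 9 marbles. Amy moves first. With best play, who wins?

Nim-sum: 15 XOR 9 = 6.
The nim-sum is 6 ≠ 0, so this is an N-position: the player to move can win; Amy has a winning move.

Amy wins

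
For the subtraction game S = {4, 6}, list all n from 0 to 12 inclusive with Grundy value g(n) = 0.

0, 1, 2, 3, 10, 11, 12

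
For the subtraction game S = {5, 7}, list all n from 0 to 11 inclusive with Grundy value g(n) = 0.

0, 1, 2, 3, 4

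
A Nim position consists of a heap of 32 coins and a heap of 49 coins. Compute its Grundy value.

17

Nim-sum: 32 ⊕ 49 = 17.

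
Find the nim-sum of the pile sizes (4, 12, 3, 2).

9

Compute the nim-sum pairwise:
4 ⊕ 12 = 8
8 ⊕ 3 = 11
11 ⊕ 2 = 9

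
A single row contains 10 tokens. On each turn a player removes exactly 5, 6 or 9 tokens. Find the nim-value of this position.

2

Grundy values for subtraction set {5, 6, 9}:
k:     0  1  2  3  4  5  6  7  8  9 10
g(k):  0  0  0  0  0  1  1  1  1  1  2
So g(10) = 2.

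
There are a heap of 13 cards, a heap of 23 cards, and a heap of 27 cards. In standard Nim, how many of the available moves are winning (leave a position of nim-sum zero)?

Nim-sum: 13 ⊕ 23 ⊕ 27 = 1.
The overall nim-sum is X = 1. A heap of size p has a winning move iff p XOR X < p (reduce it to p XOR X).
  13: 13 XOR 1 = 12 < 13 — winning move (to 12).
  23: 23 XOR 1 = 22 < 23 — winning move (to 22).
  27: 27 XOR 1 = 26 < 27 — winning move (to 26).
That gives 3 winning moves.

3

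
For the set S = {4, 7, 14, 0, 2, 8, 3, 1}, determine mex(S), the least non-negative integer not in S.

5

The values 0, 1, 2, 3, 4 are all present; 5 is the first non-negative integer missing from the set.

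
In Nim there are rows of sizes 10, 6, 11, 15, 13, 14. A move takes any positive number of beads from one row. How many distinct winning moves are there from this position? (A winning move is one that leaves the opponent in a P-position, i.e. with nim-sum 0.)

Bitwise XOR of the heap sizes:
  1010  (10)
  0110  (6)
  1011  (11)
  1111  (15)
  1101  (13)
  1110  (14)
  ----
  1011  (11)
The overall nim-sum is X = 11. A row of size p has a winning move iff p XOR X < p (reduce it to p XOR X).
  10: 10 XOR 11 = 1 < 10 — winning move (to 1).
  6: 6 XOR 11 = 13 ≥ 6 — no move.
  11: 11 XOR 11 = 0 < 11 — winning move (to 0).
  15: 15 XOR 11 = 4 < 15 — winning move (to 4).
  13: 13 XOR 11 = 6 < 13 — winning move (to 6).
  14: 14 XOR 11 = 5 < 14 — winning move (to 5).
That gives 5 winning moves.

5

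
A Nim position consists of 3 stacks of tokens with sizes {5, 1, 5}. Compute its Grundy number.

1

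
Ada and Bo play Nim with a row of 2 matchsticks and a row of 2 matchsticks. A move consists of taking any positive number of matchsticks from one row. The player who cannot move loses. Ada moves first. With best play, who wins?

In binary:
  10  (2)
  10  (2)
  --
  00  (0)
The nim-sum is 0, so this is a P-position: the player to move is in a losing position under optimal play; Ada is about to move from it and so loses — Bo wins.

Bo wins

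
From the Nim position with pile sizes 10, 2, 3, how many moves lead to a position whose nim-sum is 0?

In binary:
  1010  (10)
  0010  (2)
  0011  (3)
  ----
  1011  (11)
The overall nim-sum is X = 11. A pile of size p has a winning move iff p XOR X < p (reduce it to p XOR X).
  10: 10 XOR 11 = 1 < 10 — winning move (to 1).
  2: 2 XOR 11 = 9 ≥ 2 — no move.
  3: 3 XOR 11 = 8 ≥ 3 — no move.
That gives 1 winning move.

1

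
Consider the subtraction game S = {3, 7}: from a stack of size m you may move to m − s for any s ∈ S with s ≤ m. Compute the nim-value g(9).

1

Build the Grundy sequence with g(k) = mex{g(k−s) : s ∈ {3, 7}, s ≤ k}:
k:     0  1  2  3  4  5  6  7  8  9
g(k):  0  0  0  1  1  1  0  2  2  1
So g(9) = 1.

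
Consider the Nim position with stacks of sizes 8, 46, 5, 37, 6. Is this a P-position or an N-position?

In binary:
  001000  (8)
  101110  (46)
  000101  (5)
  100101  (37)
  000110  (6)
  ------
  000000  (0)
The nim-sum is 0, so this is a P-position: the player to move is in a losing position under optimal play.

P-position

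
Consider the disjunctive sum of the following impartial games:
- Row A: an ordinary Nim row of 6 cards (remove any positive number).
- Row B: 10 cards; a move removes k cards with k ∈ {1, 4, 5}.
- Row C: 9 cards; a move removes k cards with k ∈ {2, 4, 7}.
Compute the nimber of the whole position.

6

Row A is a plain Nim row of size 6, so its Grundy value is 6.
Build the Grundy sequence for row B with g(k) = mex{g(k−s) : s ∈ {1, 4, 5}, s ≤ k}:
k:     0  1  2  3  4  5  6  7  8  9 10
g(k):  0  1  0  1  2  3  2  3  0  1  0
So g(10) = 0.
Build the Grundy sequence for row C with g(k) = mex{g(k−s) : s ∈ {2, 4, 7}, s ≤ k}:
k:     0  1  2  3  4  5  6  7  8  9
g(k):  0  0  1  1  2  2  0  3  1  0
So g(9) = 0.
By the Sprague-Grundy theorem, the Grundy value of a sum of independent games is the XOR of the component values.
Combined value = 6 ⊕ 0 ⊕ 0 = 6.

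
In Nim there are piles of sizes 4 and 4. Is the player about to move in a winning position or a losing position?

Compute the nim-sum pairwise:
4 ⊕ 4 = 0
The nim-sum is 0, so this is a P-position: the player to move is in a losing position under optimal play.

Losing position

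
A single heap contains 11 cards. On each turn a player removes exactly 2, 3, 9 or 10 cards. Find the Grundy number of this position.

3

Grundy values for subtraction set {2, 3, 9, 10}:
k:     0  1  2  3  4  5  6  7  8  9 10 11
g(k):  0  0  1  1  2  0  0  1  1  2  2  3
So g(11) = 3.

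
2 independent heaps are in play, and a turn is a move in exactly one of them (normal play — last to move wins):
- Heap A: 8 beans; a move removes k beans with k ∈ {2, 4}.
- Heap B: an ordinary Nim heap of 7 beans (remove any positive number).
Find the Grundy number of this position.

Grundy values for heap A (subtraction set {2, 4}):
g(0) = mex{} = 0
g(1) = mex{} = 0
g(2) = mex{0} = 1
g(3) = mex{0} = 1
g(4) = mex{0,1} = 2
g(5) = mex{0,1} = 2
g(6) = mex{1,2} = 0
g(7) = mex{1,2} = 0
g(8) = mex{0,2} = 1
So g(8) = 1.
Heap B is a plain Nim heap of size 7, so its Grundy value is 7.
By the Sprague-Grundy theorem, the Grundy value of a sum of independent games is the XOR of the component values.
Combined value = 1 XOR 7 = 6.

6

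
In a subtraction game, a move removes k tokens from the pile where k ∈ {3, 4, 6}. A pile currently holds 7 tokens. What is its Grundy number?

Build the Grundy sequence with g(k) = mex{g(k−s) : s ∈ {3, 4, 6}, s ≤ k}:
g(0) = mex{} = 0
g(1) = mex{} = 0
g(2) = mex{} = 0
g(3) = mex{0} = 1
g(4) = mex{0} = 1
g(5) = mex{0} = 1
g(6) = mex{0,1} = 2
g(7) = mex{0,1} = 2
So g(7) = 2.

2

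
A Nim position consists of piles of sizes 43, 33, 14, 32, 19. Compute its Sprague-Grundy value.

55

In binary:
  101011  (43)
  100001  (33)
  001110  (14)
  100000  (32)
  010011  (19)
  ------
  110111  (55)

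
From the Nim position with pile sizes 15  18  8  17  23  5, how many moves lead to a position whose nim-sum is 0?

3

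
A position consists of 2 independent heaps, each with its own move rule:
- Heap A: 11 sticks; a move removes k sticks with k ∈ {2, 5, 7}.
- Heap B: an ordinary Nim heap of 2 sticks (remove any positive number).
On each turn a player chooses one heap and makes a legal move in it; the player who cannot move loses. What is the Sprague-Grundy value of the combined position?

For heap A, compute g(0), g(1), … with moves {2, 5, 7}:
g(0) = mex{} = 0
g(1) = mex{} = 0
g(2) = mex{0} = 1
g(3) = mex{0} = 1
g(4) = mex{1} = 0
g(5) = mex{0,1} = 2
g(6) = mex{0} = 1
g(7) = mex{0,1,2} = 3
g(8) = mex{0,1} = 2
g(9) = mex{0,1,3} = 2
g(10) = mex{1,2} = 0
g(11) = mex{0,1,2} = 3
So g(11) = 3.
Heap B is a plain Nim heap of size 2, so its Grundy value is 2.
The value of a disjunctive sum is the nim-sum of the parts.
Combined value = 3 XOR 2 = 1.

1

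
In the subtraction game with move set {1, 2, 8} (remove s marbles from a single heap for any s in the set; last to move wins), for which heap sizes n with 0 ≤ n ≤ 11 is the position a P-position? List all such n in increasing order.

0, 3, 6, 9

Grundy values for subtraction set {1, 2, 8}:
k:     0  1  2  3  4  5  6  7  8  9 10 11
g(k):  0  1  2  0  1  2  0  1  2  0  1  2
The P-positions (g = 0) in 0..11 are 0, 3, 6, 9.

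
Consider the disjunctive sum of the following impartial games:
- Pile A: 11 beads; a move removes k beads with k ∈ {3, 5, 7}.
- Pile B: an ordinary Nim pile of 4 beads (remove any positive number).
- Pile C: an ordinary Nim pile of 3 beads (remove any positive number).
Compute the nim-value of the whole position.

7

For pile A, compute g(0), g(1), … with moves {3, 5, 7}:
k:     0  1  2  3  4  5  6  7  8  9 10 11
g(k):  0  0  0  1  1  1  2  2  2  3  0  0
So g(11) = 0.
Pile B is a plain Nim pile of size 4, so its Grundy value is 4.
Pile C is a plain Nim pile of size 3, so its Grundy value is 3.
The value of a disjunctive sum is the nim-sum of the parts.
Combined value = 0 XOR 4 XOR 3 = 7.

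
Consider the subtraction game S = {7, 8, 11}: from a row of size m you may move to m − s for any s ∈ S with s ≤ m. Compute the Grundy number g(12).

Compute g(0), g(1), … for moves {7, 8, 11}:
k:     0  1  2  3  4  5  6  7  8  9 10 11 12
g(k):  0  0  0  0  0  0  0  1  1  1  1  1  1
So g(12) = 1.

1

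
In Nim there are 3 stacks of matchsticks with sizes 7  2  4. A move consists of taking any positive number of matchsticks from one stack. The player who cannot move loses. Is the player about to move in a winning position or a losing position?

Bitwise XOR of the heap sizes:
  111  (7)
  010  (2)
  100  (4)
  ---
  001  (1)
The nim-sum is 1 ≠ 0, so this is an N-position: the player to move can win.

Winning position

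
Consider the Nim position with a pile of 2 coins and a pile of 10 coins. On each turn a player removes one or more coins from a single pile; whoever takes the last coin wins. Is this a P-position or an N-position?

N-position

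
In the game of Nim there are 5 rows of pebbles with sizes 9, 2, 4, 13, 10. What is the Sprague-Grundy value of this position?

Bitwise XOR of the heap sizes:
  1001  (9)
  0010  (2)
  0100  (4)
  1101  (13)
  1010  (10)
  ----
  1000  (8)

8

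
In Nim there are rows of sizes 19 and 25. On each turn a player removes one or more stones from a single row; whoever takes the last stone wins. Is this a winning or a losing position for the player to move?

Winning position

Nim-sum: 19 ⊕ 25 = 10.
The nim-sum is 10 ≠ 0, so this is an N-position: the player to move can win.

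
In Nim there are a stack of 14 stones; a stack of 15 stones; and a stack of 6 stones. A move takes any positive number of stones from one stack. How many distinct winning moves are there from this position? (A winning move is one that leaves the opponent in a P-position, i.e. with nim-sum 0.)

3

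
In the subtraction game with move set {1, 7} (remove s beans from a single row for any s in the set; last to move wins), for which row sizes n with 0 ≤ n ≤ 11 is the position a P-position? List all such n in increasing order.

0, 2, 4, 6, 8, 10

Build the Grundy sequence with g(k) = mex{g(k−s) : s ∈ {1, 7}, s ≤ k}:
g(0) = mex{} = 0
g(1) = mex{0} = 1
g(2) = mex{1} = 0
g(3) = mex{0} = 1
g(4) = mex{1} = 0
g(5) = mex{0} = 1
g(6) = mex{1} = 0
g(7) = mex{0} = 1
g(8) = mex{1} = 0
g(9) = mex{0} = 1
g(10) = mex{1} = 0
g(11) = mex{0} = 1
The P-positions (g = 0) in 0..11 are 0, 2, 4, 6, 8, 10.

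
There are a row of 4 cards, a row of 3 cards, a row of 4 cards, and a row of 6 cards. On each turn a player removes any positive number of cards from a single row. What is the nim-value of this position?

5

Write each in binary and XOR column by column:
  100  (4)
  011  (3)
  100  (4)
  110  (6)
  ---
  101  (5)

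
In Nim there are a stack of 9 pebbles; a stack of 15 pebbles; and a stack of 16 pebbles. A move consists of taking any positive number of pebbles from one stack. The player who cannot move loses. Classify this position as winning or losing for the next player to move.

Winning position

Compute the nim-sum pairwise:
9 ⊕ 15 = 6
6 ⊕ 16 = 22
The nim-sum is 22 ≠ 0, so this is an N-position: the player to move can win.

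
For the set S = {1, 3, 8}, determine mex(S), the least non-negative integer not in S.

0

0 is not in the set, so the mex is 0.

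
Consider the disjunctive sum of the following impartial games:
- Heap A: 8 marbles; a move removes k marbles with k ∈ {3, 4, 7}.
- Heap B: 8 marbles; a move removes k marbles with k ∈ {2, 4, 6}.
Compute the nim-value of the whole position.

2

For heap A, compute g(0), g(1), … with moves {3, 4, 7}:
k:     0  1  2  3  4  5  6  7  8
g(k):  0  0  0  1  1  1  2  2  2
So g(8) = 2.
For heap B, compute g(0), g(1), … with moves {2, 4, 6}:
k:     0  1  2  3  4  5  6  7  8
g(k):  0  0  1  1  2  2  3  3  0
So g(8) = 0.
The value of a disjunctive sum is the nim-sum of the parts.
Combined value = 2 ⊕ 0 = 2.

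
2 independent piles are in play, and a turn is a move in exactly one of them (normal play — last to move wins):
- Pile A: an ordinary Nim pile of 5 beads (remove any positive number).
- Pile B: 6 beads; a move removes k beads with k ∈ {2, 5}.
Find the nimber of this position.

Pile A is a plain Nim pile of size 5, so its Grundy value is 5.
Grundy values for pile B (subtraction set {2, 5}):
k:     0  1  2  3  4  5  6
g(k):  0  0  1  1  0  2  1
So g(6) = 1.
By the Sprague-Grundy theorem, the Grundy value of a sum of independent games is the XOR of the component values.
Combined value = 5 XOR 1 = 4.

4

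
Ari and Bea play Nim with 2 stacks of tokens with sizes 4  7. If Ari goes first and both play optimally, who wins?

Ari wins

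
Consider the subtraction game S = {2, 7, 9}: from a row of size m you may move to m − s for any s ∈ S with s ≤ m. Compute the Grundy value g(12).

2

Compute g(0), g(1), … for moves {2, 7, 9}:
k:     0  1  2  3  4  5  6  7  8  9 10 11 12
g(k):  0  0  1  1  0  0  1  1  2  2  3  3  2
So g(12) = 2.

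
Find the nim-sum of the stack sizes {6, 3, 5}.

Nim-sum: 6 ^ 3 ^ 5 = 0.

0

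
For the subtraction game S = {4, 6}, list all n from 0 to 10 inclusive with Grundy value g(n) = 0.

0, 1, 2, 3, 10

Build the Grundy sequence with g(k) = mex{g(k−s) : s ∈ {4, 6}, s ≤ k}:
k:     0  1  2  3  4  5  6  7  8  9 10
g(k):  0  0  0  0  1  1  1  1  2  2  0
The P-positions (g = 0) in 0..10 are 0, 1, 2, 3, 10.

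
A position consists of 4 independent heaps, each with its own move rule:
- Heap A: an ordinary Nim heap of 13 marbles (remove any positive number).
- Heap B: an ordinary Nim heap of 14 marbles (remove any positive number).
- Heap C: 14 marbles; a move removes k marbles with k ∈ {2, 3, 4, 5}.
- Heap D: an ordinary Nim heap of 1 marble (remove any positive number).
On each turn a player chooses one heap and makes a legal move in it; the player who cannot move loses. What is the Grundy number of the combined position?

2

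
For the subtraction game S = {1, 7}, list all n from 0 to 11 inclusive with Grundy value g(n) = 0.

0, 2, 4, 6, 8, 10

Grundy values for subtraction set {1, 7}:
k:     0  1  2  3  4  5  6  7  8  9 10 11
g(k):  0  1  0  1  0  1  0  1  0  1  0  1
The P-positions (g = 0) in 0..11 are 0, 2, 4, 6, 8, 10.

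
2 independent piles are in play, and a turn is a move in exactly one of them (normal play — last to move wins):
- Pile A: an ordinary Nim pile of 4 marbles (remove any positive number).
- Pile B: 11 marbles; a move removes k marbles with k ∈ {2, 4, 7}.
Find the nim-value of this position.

5

Pile A is a plain Nim pile of size 4, so its Grundy value is 4.
Grundy values for pile B (subtraction set {2, 4, 7}):
g(0) = mex{} = 0
g(1) = mex{} = 0
g(2) = mex{0} = 1
g(3) = mex{0} = 1
g(4) = mex{0,1} = 2
g(5) = mex{0,1} = 2
g(6) = mex{1,2} = 0
g(7) = mex{0,1,2} = 3
g(8) = mex{0,2} = 1
g(9) = mex{1,2,3} = 0
g(10) = mex{0,1} = 2
g(11) = mex{0,2,3} = 1
So g(11) = 1.
The value of a disjunctive sum is the nim-sum of the parts.
Combined value = 4 XOR 1 = 5.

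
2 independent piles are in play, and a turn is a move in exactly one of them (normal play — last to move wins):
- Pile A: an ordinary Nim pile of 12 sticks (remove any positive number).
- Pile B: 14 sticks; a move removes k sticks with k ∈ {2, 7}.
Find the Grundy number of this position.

12

Pile A is a plain Nim pile of size 12, so its Grundy value is 12.
For pile B, compute g(0), g(1), … with moves {2, 7}:
k:     0  1  2  3  4  5  6  7  8  9 10 11 12 13 14
g(k):  0  0  1  1  0  0  1  1  2  0  0  1  1  0  0
So g(14) = 0.
By the Sprague-Grundy theorem, the Grundy value of a sum of independent games is the XOR of the component values.
Combined value = 12 ⊕ 0 = 12.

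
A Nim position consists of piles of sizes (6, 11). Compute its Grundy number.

13

Nim-sum: 6 XOR 11 = 13.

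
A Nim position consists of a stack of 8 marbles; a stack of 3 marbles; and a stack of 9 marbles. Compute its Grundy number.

Nim-sum: 8 ⊕ 3 ⊕ 9 = 2.

2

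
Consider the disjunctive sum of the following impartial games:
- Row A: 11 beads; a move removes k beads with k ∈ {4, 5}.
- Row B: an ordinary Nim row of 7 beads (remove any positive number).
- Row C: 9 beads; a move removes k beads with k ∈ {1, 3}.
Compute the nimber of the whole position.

Build the Grundy sequence for row A with g(k) = mex{g(k−s) : s ∈ {4, 5}, s ≤ k}:
k:     0  1  2  3  4  5  6  7  8  9 10 11
g(k):  0  0  0  0  1  1  1  1  2  0  0  0
So g(11) = 0.
Row B is a plain Nim row of size 7, so its Grundy value is 7.
Grundy values for row C (subtraction set {1, 3}):
g(0) = mex{} = 0
g(1) = mex{0} = 1
g(2) = mex{1} = 0
g(3) = mex{0} = 1
g(4) = mex{1} = 0
g(5) = mex{0} = 1
g(6) = mex{1} = 0
g(7) = mex{0} = 1
g(8) = mex{1} = 0
g(9) = mex{0} = 1
So g(9) = 1.
By the Sprague-Grundy theorem, the Grundy value of a sum of independent games is the XOR of the component values.
Combined value = 0 ⊕ 7 ⊕ 1 = 6.

6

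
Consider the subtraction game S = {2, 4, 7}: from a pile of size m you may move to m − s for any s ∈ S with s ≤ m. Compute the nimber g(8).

Build the Grundy sequence with g(k) = mex{g(k−s) : s ∈ {2, 4, 7}, s ≤ k}:
g(0) = mex{} = 0
g(1) = mex{} = 0
g(2) = mex{0} = 1
g(3) = mex{0} = 1
g(4) = mex{0,1} = 2
g(5) = mex{0,1} = 2
g(6) = mex{1,2} = 0
g(7) = mex{0,1,2} = 3
g(8) = mex{0,2} = 1
So g(8) = 1.

1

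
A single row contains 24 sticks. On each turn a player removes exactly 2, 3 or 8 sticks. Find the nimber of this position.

Grundy values for subtraction set {2, 3, 8}:
k:     0  1  2  3  4  5  6  7  8  9 10 11 12 13 14 15 16 17 18 19 20 21 22 23 24
g(k):  0  0  1  1  2  0  0  1  1  2  0  0  1  1  2  0  0  1  1  2  0  0  1  1  2
So g(24) = 2.

2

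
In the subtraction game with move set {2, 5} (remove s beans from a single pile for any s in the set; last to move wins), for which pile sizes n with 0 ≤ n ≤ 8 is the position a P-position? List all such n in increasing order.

0, 1, 4, 7, 8

Build the Grundy sequence with g(k) = mex{g(k−s) : s ∈ {2, 5}, s ≤ k}:
k:     0  1  2  3  4  5  6  7  8
g(k):  0  0  1  1  0  2  1  0  0
The P-positions (g = 0) in 0..8 are 0, 1, 4, 7, 8.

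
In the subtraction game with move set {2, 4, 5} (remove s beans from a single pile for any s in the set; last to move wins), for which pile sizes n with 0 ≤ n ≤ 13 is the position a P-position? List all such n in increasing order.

0, 1, 7, 8

Grundy values for subtraction set {2, 4, 5}:
k:     0  1  2  3  4  5  6  7  8  9 10 11 12 13
g(k):  0  0  1  1  2  2  3  0  0  1  1  2  2  3
The P-positions (g = 0) in 0..13 are 0, 1, 7, 8.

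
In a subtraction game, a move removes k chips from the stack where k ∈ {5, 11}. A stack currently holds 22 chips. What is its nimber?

1

Grundy values for subtraction set {5, 11}:
k:     0  1  2  3  4  5  6  7  8  9 10 11 12 13 14 15 16 17 18 19 20 21 22
g(k):  0  0  0  0  0  1  1  1  1  1  0  2  2  2  2  1  0  0  0  0  0  1  1
So g(22) = 1.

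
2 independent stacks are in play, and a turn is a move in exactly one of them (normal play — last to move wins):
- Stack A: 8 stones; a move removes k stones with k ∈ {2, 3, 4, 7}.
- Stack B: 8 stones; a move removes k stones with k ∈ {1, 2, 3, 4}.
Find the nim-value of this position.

2

Build the Grundy sequence for stack A with g(k) = mex{g(k−s) : s ∈ {2, 3, 4, 7}, s ≤ k}:
k:     0  1  2  3  4  5  6  7  8
g(k):  0  0  1  1  2  2  0  3  1
So g(8) = 1.
Grundy values for stack B (subtraction set {1, 2, 3, 4}):
g(0) = mex{} = 0
g(1) = mex{0} = 1
g(2) = mex{0,1} = 2
g(3) = mex{0,1,2} = 3
g(4) = mex{0,1,2,3} = 4
g(5) = mex{1,2,3,4} = 0
g(6) = mex{0,2,3,4} = 1
g(7) = mex{0,1,3,4} = 2
g(8) = mex{0,1,2,4} = 3
So g(8) = 3.
By the Sprague-Grundy theorem, the Grundy value of a sum of independent games is the XOR of the component values.
Combined value = 1 XOR 3 = 2.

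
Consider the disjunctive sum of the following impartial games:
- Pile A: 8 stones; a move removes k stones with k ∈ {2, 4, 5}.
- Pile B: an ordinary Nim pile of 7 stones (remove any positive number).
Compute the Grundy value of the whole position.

Grundy values for pile A (subtraction set {2, 4, 5}):
k:     0  1  2  3  4  5  6  7  8
g(k):  0  0  1  1  2  2  3  0  0
So g(8) = 0.
Pile B is a plain Nim pile of size 7, so its Grundy value is 7.
The value of a disjunctive sum is the nim-sum of the parts.
Combined value = 0 XOR 7 = 7.

7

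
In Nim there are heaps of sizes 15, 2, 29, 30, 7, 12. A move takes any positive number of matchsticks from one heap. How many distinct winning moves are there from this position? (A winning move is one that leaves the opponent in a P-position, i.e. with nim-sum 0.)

5

Bitwise XOR of the heap sizes:
  01111  (15)
  00010  (2)
  11101  (29)
  11110  (30)
  00111  (7)
  01100  (12)
  -----
  00101  (5)
The overall nim-sum is X = 5. A heap of size p has a winning move iff p XOR X < p (reduce it to p XOR X).
  15: 15 XOR 5 = 10 < 15 — winning move (to 10).
  2: 2 XOR 5 = 7 ≥ 2 — no move.
  29: 29 XOR 5 = 24 < 29 — winning move (to 24).
  30: 30 XOR 5 = 27 < 30 — winning move (to 27).
  7: 7 XOR 5 = 2 < 7 — winning move (to 2).
  12: 12 XOR 5 = 9 < 12 — winning move (to 9).
That gives 5 winning moves.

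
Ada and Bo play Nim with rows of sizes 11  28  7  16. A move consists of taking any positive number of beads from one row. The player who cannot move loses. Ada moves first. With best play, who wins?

Bo wins

Compute the nim-sum pairwise:
11 XOR 28 = 23
23 XOR 7 = 16
16 XOR 16 = 0
The nim-sum is 0, so this is a P-position: the player to move is in a losing position under optimal play; Ada is about to move from it and so loses — Bo wins.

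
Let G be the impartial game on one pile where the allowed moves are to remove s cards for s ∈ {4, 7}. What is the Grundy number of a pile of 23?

Compute g(0), g(1), … for moves {4, 7}:
k:     0  1  2  3  4  5  6  7  8  9 10 11 12 13 14 15 16 17 18 19 20 21 22 23
g(k):  0  0  0  0  1  1  1  1  2  2  2  0  0  0  0  1  1  1  1  2  2  2  0  0
So g(23) = 0.

0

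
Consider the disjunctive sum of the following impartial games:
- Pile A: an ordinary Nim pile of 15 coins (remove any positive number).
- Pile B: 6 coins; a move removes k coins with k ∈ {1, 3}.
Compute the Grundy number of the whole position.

15

Pile A is a plain Nim pile of size 15, so its Grundy value is 15.
For pile B, compute g(0), g(1), … with moves {1, 3}:
g(0) = mex{} = 0
g(1) = mex{0} = 1
g(2) = mex{1} = 0
g(3) = mex{0} = 1
g(4) = mex{1} = 0
g(5) = mex{0} = 1
g(6) = mex{1} = 0
So g(6) = 0.
The value of a disjunctive sum is the nim-sum of the parts.
Combined value = 15 XOR 0 = 15.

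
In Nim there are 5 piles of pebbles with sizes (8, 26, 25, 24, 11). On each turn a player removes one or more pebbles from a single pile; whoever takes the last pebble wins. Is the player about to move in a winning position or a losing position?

Winning position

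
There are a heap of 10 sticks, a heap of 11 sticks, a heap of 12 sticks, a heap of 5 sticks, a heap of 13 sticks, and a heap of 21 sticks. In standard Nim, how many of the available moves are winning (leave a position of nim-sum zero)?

Nim-sum: 10 XOR 11 XOR 12 XOR 5 XOR 13 XOR 21 = 16.
The overall nim-sum is X = 16. A heap of size p has a winning move iff p XOR X < p (reduce it to p XOR X).
  10: 10 XOR 16 = 26 ≥ 10 — no move.
  11: 11 XOR 16 = 27 ≥ 11 — no move.
  12: 12 XOR 16 = 28 ≥ 12 — no move.
  5: 5 XOR 16 = 21 ≥ 5 — no move.
  13: 13 XOR 16 = 29 ≥ 13 — no move.
  21: 21 XOR 16 = 5 < 21 — winning move (to 5).
That gives 1 winning move.

1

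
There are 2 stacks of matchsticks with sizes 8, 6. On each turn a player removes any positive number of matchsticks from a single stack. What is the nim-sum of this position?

14

Nim-sum: 8 ^ 6 = 14.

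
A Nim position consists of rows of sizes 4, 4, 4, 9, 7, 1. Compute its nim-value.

11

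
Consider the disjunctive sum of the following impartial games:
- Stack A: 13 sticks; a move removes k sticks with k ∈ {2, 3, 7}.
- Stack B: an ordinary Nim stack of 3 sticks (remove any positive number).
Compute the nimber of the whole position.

2

Grundy values for stack A (subtraction set {2, 3, 7}):
g(0) = mex{} = 0
g(1) = mex{} = 0
g(2) = mex{0} = 1
g(3) = mex{0} = 1
g(4) = mex{0,1} = 2
g(5) = mex{1} = 0
g(6) = mex{1,2} = 0
g(7) = mex{0,2} = 1
g(8) = mex{0} = 1
g(9) = mex{0,1} = 2
g(10) = mex{1} = 0
g(11) = mex{1,2} = 0
g(12) = mex{0,2} = 1
g(13) = mex{0} = 1
So g(13) = 1.
Stack B is a plain Nim stack of size 3, so its Grundy value is 3.
By the Sprague-Grundy theorem, the Grundy value of a sum of independent games is the XOR of the component values.
Combined value = 1 ⊕ 3 = 2.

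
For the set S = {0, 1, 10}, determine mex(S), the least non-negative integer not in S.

2

The values 0, 1 are all present; 2 is the first non-negative integer missing from the set.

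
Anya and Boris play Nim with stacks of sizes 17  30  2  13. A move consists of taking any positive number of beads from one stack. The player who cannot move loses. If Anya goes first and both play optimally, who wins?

Boris wins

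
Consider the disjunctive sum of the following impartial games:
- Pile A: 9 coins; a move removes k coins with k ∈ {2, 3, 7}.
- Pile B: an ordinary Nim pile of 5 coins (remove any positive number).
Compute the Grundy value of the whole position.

7

Build the Grundy sequence for pile A with g(k) = mex{g(k−s) : s ∈ {2, 3, 7}, s ≤ k}:
g(0) = mex{} = 0
g(1) = mex{} = 0
g(2) = mex{0} = 1
g(3) = mex{0} = 1
g(4) = mex{0,1} = 2
g(5) = mex{1} = 0
g(6) = mex{1,2} = 0
g(7) = mex{0,2} = 1
g(8) = mex{0} = 1
g(9) = mex{0,1} = 2
So g(9) = 2.
Pile B is a plain Nim pile of size 5, so its Grundy value is 5.
The value of a disjunctive sum is the nim-sum of the parts.
Combined value = 2 ⊕ 5 = 7.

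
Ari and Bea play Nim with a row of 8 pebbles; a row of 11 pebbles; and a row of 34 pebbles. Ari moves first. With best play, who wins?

In binary:
  001000  (8)
  001011  (11)
  100010  (34)
  ------
  100001  (33)
The nim-sum is 33 ≠ 0, so this is an N-position: the player to move can win; Ari has a winning move.

Ari wins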